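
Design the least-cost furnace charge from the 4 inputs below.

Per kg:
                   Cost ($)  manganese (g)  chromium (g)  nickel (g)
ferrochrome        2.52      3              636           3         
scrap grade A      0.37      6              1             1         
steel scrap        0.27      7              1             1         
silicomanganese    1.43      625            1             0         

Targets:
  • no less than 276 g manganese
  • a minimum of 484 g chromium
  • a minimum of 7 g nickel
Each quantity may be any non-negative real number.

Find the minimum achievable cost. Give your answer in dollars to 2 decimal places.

$3.73

Treat it as an LP. Let x1 = kg of ferrochrome, x2 = kg of scrap grade A, x3 = kg of steel scrap, x4 = kg of silicomanganese.
Minimize 2.52x1 + 0.37x2 + 0.27x3 + 1.43x4 subject to:
  3x1 + 6x2 + 7x3 + 625x4 ≥ 276   (manganese)
  636x1 + 1x2 + 1x3 + 1x4 ≥ 484   (chromium)
  3x1 + 1x2 + 1x3 ≥ 7   (nickel)
  x1, x2, x3, x4 ≥ 0.
The optimal basis is {ferrochrome, steel scrap, silicomanganese}; scrap grade A drops out. There the manganese, chromium, nickel constraints are tight.
So ferrochrome = 0.7529 kg, steel scrap = 4.741 kg, silicomanganese = 0.3849 kg.
Hence cost = 2.52·0.7529 + 0.27·4.741 + 1.43·0.3849 = $3.7278.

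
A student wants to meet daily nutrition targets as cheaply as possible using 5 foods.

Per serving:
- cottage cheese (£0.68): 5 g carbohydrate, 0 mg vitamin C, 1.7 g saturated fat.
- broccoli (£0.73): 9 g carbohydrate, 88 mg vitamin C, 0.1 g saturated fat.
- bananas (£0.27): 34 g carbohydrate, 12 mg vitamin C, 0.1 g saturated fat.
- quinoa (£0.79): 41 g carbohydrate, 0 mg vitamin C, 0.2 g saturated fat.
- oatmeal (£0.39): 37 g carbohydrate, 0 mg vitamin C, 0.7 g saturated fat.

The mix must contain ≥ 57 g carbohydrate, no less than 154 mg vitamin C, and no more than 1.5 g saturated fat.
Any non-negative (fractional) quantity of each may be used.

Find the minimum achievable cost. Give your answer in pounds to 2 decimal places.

Let x1 = servings of cottage cheese, x2 = servings of broccoli, x3 = servings of bananas, x4 = servings of quinoa, x5 = servings of oatmeal.
min 0.68x1 + 0.73x2 + 0.27x3 + 0.79x4 + 0.39x5 with:
  5x1 + 9x2 + 34x3 + 41x4 + 37x5 ≥ 57   (carbohydrate)
  88x2 + 12x3 ≥ 154   (vitamin C)
  1.7x1 + 0.1x2 + 0.1x3 + 0.2x4 + 0.7x5 ≤ 1.5   (saturated fat)
  x1, x2, x3, x4, x5 ≥ 0.
At the optimum only broccoli, bananas are positive (cottage cheese, quinoa, oatmeal = 0). There the carbohydrate and vitamin C constraints are tight.
Optimal quantities: broccoli = 1.578 servings, bananas = 1.259 servings.
Objective = 0.73·1.578 + 0.27·1.259 = 1.4919.

£1.49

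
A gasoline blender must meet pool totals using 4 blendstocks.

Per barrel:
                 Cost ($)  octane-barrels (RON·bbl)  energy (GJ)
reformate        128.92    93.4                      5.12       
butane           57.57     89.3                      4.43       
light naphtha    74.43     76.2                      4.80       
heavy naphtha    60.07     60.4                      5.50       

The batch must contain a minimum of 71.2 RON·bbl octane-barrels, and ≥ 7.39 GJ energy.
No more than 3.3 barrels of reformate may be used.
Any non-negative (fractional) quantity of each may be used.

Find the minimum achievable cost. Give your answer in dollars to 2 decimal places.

$80.71

Let x1 = barrels of reformate, x2 = barrels of butane, x3 = barrels of light naphtha, x4 = barrels of heavy naphtha.
min 128.92x1 + 57.57x2 + 74.43x3 + 60.07x4 with:
  93.4x1 + 89.3x2 + 76.2x3 + 60.4x4 ≥ 71.2   (octane-barrels)
  5.12x1 + 4.43x2 + 4.8x3 + 5.5x4 ≥ 7.39   (energy)
  x1 ≤ 3.3
  x1, x2, x3, x4 ≥ 0.
The cheapest feasible vertex uses only heavy naphtha; reformate, butane, light naphtha are not used. Binding constraint: energy.
So heavy naphtha = 1.3436 barrels.
Objective = 60.07·1.3436 = 80.7101.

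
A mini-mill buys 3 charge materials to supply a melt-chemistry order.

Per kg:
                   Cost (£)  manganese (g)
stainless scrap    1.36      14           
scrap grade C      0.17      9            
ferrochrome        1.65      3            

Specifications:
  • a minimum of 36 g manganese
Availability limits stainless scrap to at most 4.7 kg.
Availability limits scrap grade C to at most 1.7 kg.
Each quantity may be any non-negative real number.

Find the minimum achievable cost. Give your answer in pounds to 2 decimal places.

£2.30

Let x1 = kg of stainless scrap, x2 = kg of scrap grade C, x3 = kg of ferrochrome.
Minimise 1.36x1 + 0.17x2 + 1.65x3 subject to:
  14x1 + 9x2 + 3x3 ≥ 36   (manganese)
  x1 ≤ 4.7
  x2 ≤ 1.7
  x1, x2, x3 ≥ 0.
At the optimum only stainless scrap, scrap grade C are positive (ferrochrome = 0). Binding constraints: manganese and the scrap grade C cap.
Optimal quantities: stainless scrap = 1.479 kg, scrap grade C = 1.7 kg.
Objective = 1.36·1.479 + 0.17·1.7 = 2.3004.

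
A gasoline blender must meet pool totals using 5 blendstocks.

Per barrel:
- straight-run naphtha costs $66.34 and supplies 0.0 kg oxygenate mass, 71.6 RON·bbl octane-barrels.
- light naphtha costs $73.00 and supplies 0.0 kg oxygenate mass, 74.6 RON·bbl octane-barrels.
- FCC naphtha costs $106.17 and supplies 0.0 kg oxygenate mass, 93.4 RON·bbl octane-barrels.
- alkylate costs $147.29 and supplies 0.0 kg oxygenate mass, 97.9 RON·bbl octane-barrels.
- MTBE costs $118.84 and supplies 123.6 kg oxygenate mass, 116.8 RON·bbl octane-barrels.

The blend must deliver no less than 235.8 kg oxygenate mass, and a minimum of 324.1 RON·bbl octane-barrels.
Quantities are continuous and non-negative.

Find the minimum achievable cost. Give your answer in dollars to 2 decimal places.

Let x1 = barrels of straight-run naphtha, x2 = barrels of light naphtha, x3 = barrels of FCC naphtha, x4 = barrels of alkylate, x5 = barrels of MTBE.
Minimize 66.34x1 + 73x2 + 106.17x3 + 147.29x4 + 118.84x5 s.t.:
  123.6x5 ≥ 235.8   (oxygenate mass)
  71.6x1 + 74.6x2 + 93.4x3 + 97.9x4 + 116.8x5 ≥ 324.1   (octane-barrels)
  x1, x2, x3, x4, x5 ≥ 0.
At the optimum only straight-run naphtha, MTBE are positive (light naphtha, FCC naphtha, alkylate = 0). There the oxygenate mass and octane-barrels constraints are tight.
That vertex is x1 = 1.414, x5 = 1.908.
Cost = 66.34·1.414 + 118.84·1.908 = 320.5515.

$320.55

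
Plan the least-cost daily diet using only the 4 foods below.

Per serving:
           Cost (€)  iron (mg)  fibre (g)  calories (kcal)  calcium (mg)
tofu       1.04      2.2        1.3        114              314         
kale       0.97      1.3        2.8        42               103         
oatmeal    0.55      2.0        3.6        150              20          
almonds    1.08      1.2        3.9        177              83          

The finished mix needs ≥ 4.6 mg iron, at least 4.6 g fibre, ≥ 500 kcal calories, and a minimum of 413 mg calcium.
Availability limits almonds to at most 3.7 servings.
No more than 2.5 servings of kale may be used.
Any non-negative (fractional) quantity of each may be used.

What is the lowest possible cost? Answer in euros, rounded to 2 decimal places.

Set it up as a linear program. Let x1 = servings of tofu, x2 = servings of kale, x3 = servings of oatmeal, x4 = servings of almonds.
min 1.04x1 + 0.97x2 + 0.55x3 + 1.08x4 with:
  2.2x1 + 1.3x2 + 2x3 + 1.2x4 ≥ 4.6   (iron)
  1.3x1 + 2.8x2 + 3.6x3 + 3.9x4 ≥ 4.6   (fibre)
  114x1 + 42x2 + 150x3 + 177x4 ≥ 500   (calories)
  314x1 + 103x2 + 20x3 + 83x4 ≥ 413   (calcium)
  x4 ≤ 3.7
  x2 ≤ 2.5
  x1, x2, x3, x4 ≥ 0.
The minimum-cost mix takes nothing from kale, almonds — only tofu, oatmeal. There the calories and calcium constraints are tight.
So tofu = 1.159 servings, oatmeal = 2.452 servings.
Cost = 1.04·1.159 + 0.55·2.452 = 2.5540.

€2.55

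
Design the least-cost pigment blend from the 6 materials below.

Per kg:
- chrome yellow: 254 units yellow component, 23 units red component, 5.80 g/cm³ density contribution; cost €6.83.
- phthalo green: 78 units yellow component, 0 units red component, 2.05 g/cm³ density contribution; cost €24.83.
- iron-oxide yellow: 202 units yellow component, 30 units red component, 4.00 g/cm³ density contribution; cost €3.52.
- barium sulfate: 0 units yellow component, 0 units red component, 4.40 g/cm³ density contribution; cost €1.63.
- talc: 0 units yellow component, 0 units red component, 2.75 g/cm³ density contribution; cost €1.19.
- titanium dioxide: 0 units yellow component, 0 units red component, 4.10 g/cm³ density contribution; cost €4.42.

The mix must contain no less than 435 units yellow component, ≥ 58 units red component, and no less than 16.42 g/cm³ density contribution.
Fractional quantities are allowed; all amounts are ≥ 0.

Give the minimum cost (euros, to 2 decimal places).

€10.47

Let x1 = kg of chrome yellow, x2 = kg of phthalo green, x3 = kg of iron-oxide yellow, x4 = kg of barium sulfate, x5 = kg of talc, x6 = kg of titanium dioxide.
Minimize 6.83x1 + 24.83x2 + 3.52x3 + 1.63x4 + 1.19x5 + 4.42x6 with:
  254x1 + 78x2 + 202x3 ≥ 435   (yellow component)
  23x1 + 30x3 ≥ 58   (red component)
  5.8x1 + 2.05x2 + 4x3 + 4.4x4 + 2.75x5 + 4.1x6 ≥ 16.42   (density contribution)
  x1, x2, x3, x4, x5, x6 ≥ 0.
The cheapest feasible vertex uses only iron-oxide yellow, barium sulfate; chrome yellow, phthalo green, talc, titanium dioxide are not used. Binding constraints: yellow component and density contribution.
Solving gives x3 = 2.153, x4 = 1.774.
Objective = 3.52·2.153 + 1.63·1.774 = 10.4702.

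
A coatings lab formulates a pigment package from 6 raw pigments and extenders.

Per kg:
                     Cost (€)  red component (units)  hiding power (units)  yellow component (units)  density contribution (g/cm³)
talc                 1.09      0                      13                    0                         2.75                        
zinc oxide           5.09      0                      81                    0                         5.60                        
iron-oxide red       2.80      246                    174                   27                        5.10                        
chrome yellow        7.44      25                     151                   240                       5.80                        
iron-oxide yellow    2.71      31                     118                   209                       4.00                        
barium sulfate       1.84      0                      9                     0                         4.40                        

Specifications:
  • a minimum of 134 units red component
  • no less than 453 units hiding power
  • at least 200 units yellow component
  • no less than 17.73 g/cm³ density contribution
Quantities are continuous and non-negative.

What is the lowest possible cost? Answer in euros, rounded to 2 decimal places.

Set it up as a linear program. Let x1 = kg of talc, x2 = kg of zinc oxide, x3 = kg of iron-oxide red, x4 = kg of chrome yellow, x5 = kg of iron-oxide yellow, x6 = kg of barium sulfate.
Minimise 1.09x1 + 5.09x2 + 2.8x3 + 7.44x4 + 2.71x5 + 1.84x6 s.t.:
  246x3 + 25x4 + 31x5 ≥ 134   (red component)
  13x1 + 81x2 + 174x3 + 151x4 + 118x5 + 9x6 ≥ 453   (hiding power)
  27x3 + 240x4 + 209x5 ≥ 200   (yellow component)
  2.75x1 + 5.6x2 + 5.1x3 + 5.8x4 + 4x5 + 4.4x6 ≥ 17.73   (density contribution)
  x1, x2, x3, x4, x5, x6 ≥ 0.
The cheapest feasible vertex uses only talc, iron-oxide red, iron-oxide yellow; zinc oxide, chrome yellow, barium sulfate are not used. Binding constraints: hiding power, yellow component, density contribution.
So talc = 1.72 kg, iron-oxide red = 2.001 kg, iron-oxide yellow = 0.6984 kg.
Objective = 1.09·1.72 + 2.8·2.001 + 2.71·0.6984 = 9.3703.

€9.37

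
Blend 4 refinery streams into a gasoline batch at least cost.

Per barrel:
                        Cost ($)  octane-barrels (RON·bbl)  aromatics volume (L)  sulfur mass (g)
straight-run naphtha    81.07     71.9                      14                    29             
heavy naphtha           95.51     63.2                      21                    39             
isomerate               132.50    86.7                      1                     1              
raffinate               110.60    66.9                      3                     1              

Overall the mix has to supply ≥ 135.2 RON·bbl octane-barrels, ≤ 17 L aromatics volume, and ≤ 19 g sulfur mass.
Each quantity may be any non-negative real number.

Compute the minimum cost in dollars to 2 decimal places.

Set it up as a linear program. Let x1 = barrels of straight-run naphtha, x2 = barrels of heavy naphtha, x3 = barrels of isomerate, x4 = barrels of raffinate.
Minimize 81.07x1 + 95.51x2 + 132.5x3 + 110.6x4 s.t.:
  71.9x1 + 63.2x2 + 86.7x3 + 66.9x4 ≥ 135.2   (octane-barrels)
  14x1 + 21x2 + 1x3 + 3x4 ≤ 17   (aromatics volume)
  29x1 + 39x2 + 1x3 + 1x4 ≤ 19   (sulfur mass)
  x1, x2, x3, x4 ≥ 0.
The cheapest feasible vertex uses only straight-run naphtha, isomerate; heavy naphtha, raffinate are not used. The octane-barrels and sulfur mass requirements are met with equality.
Solving gives x1 = 0.619104, x3 = 1.04598.
Objective = 81.07·0.619104 + 132.5·1.04598 = 188.7831.

$188.78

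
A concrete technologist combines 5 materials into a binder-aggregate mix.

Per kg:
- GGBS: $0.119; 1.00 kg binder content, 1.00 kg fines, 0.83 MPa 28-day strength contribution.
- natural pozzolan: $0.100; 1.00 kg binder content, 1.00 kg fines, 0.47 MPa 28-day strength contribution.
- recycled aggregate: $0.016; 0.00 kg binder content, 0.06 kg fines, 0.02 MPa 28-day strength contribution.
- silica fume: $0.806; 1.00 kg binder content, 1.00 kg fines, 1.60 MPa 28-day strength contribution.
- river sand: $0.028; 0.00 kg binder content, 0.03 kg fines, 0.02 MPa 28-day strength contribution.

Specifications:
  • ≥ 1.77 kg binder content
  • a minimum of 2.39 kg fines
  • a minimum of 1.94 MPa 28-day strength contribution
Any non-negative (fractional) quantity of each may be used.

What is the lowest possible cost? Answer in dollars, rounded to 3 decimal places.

$0.282

Let x1 = kg of GGBS, x2 = kg of natural pozzolan, x3 = kg of recycled aggregate, x4 = kg of silica fume, x5 = kg of river sand.
Minimise 0.119x1 + 0.1x2 + 0.016x3 + 0.806x4 + 0.028x5 s.t.:
  1x1 + 1x2 + 1x4 ≥ 1.77   (binder content)
  1x1 + 1x2 + 0.06x3 + 1x4 + 0.03x5 ≥ 2.39   (fines)
  0.83x1 + 0.47x2 + 0.02x3 + 1.6x4 + 0.02x5 ≥ 1.94   (28-day strength contribution)
  x1, x2, x3, x4, x5 ≥ 0.
The optimal basis is {GGBS, natural pozzolan}; recycled aggregate, silica fume, river sand drop out. Binding constraints: fines and 28-day strength contribution.
That vertex is x1 = 2.269, x2 = 0.1214.
Cost = 0.119·2.269 + 0.1·0.1214 = 0.28215.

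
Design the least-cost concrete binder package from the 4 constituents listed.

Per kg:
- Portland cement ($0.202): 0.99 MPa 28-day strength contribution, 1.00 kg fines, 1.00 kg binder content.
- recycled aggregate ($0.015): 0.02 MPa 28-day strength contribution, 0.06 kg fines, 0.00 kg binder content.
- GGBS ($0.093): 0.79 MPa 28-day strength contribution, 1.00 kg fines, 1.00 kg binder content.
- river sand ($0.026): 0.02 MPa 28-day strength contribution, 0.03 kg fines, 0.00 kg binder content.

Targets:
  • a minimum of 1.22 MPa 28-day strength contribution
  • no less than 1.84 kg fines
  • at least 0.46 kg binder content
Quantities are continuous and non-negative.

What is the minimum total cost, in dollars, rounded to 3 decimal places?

$0.171

Treat it as an LP. Let x1 = kg of Portland cement, x2 = kg of recycled aggregate, x3 = kg of GGBS, x4 = kg of river sand.
Minimise 0.202x1 + 0.015x2 + 0.093x3 + 0.026x4 with:
  0.99x1 + 0.02x2 + 0.79x3 + 0.02x4 ≥ 1.22   (28-day strength contribution)
  1x1 + 0.06x2 + 1x3 + 0.03x4 ≥ 1.84   (fines)
  1x1 + 1x3 ≥ 0.46   (binder content)
  x1, x2, x3, x4 ≥ 0.
The minimum-cost mix takes nothing from Portland cement, recycled aggregate, river sand — only GGBS. The fines requirement is met with equality.
Optimal quantities: GGBS = 1.84 kg.
Hence cost = 0.093·1.84 = $0.17112.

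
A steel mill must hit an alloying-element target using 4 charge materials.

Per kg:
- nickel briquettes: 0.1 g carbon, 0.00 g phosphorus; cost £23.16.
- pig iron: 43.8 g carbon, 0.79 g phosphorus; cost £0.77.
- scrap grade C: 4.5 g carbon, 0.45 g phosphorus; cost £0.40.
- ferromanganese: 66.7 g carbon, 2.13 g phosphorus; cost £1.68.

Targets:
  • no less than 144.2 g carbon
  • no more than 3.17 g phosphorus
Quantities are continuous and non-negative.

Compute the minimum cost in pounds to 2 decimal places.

£2.54

Let x1 = kg of nickel briquettes, x2 = kg of pig iron, x3 = kg of scrap grade C, x4 = kg of ferromanganese.
Minimise 23.16x1 + 0.77x2 + 0.4x3 + 1.68x4 subject to:
  0.1x1 + 43.8x2 + 4.5x3 + 66.7x4 ≥ 144.2   (carbon)
  0.79x2 + 0.45x3 + 2.13x4 ≤ 3.17   (phosphorus)
  x1, x2, x3, x4 ≥ 0.
At the optimum only pig iron is positive (nickel briquettes, scrap grade C, ferromanganese = 0). There the carbon constraint is tight.
So pig iron = 3.29224 kg.
Objective = 0.77·3.29224 = 2.53502.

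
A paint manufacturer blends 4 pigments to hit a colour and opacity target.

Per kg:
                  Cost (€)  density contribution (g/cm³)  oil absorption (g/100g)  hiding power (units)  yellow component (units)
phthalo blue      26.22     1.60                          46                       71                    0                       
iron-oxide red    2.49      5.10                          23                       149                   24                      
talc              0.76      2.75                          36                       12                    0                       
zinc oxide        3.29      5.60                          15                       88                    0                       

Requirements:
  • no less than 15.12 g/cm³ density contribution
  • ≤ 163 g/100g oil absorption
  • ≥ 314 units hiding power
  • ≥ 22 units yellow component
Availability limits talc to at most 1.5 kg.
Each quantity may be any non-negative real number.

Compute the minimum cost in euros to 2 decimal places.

Set it up as a linear program. Let x1 = kg of phthalo blue, x2 = kg of iron-oxide red, x3 = kg of talc, x4 = kg of zinc oxide.
Minimize 26.22x1 + 2.49x2 + 0.76x3 + 3.29x4 subject to:
  1.6x1 + 5.1x2 + 2.75x3 + 5.6x4 ≥ 15.12   (density contribution)
  46x1 + 23x2 + 36x3 + 15x4 ≤ 163   (oil absorption)
  71x1 + 149x2 + 12x3 + 88x4 ≥ 314   (hiding power)
  24x2 ≥ 22   (yellow component)
  x3 ≤ 1.5
  x1, x2, x3, x4 ≥ 0.
The cheapest feasible vertex uses only iron-oxide red, talc; phthalo blue, zinc oxide are not used. There the density contribution and the talc cap constraints are tight.
Solving gives x2 = 2.156, x3 = 1.5.
Cost = 2.49·2.156 + 0.76·1.5 = 6.5084.

€6.51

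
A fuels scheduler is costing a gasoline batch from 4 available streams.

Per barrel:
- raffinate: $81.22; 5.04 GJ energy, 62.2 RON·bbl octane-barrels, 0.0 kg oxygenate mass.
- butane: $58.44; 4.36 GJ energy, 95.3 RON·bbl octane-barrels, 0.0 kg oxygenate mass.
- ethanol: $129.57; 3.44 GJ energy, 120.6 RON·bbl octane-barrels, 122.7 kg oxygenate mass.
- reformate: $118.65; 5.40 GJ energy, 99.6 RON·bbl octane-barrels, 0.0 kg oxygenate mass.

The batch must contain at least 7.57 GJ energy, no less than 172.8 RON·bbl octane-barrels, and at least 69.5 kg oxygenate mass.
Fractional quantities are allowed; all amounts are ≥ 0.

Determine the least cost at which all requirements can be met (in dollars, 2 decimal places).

Set it up as a linear program. Let x1 = barrels of raffinate, x2 = barrels of butane, x3 = barrels of ethanol, x4 = barrels of reformate.
Minimize 81.22x1 + 58.44x2 + 129.57x3 + 118.65x4 subject to:
  5.04x1 + 4.36x2 + 3.44x3 + 5.4x4 ≥ 7.57   (energy)
  62.2x1 + 95.3x2 + 120.6x3 + 99.6x4 ≥ 172.8   (octane-barrels)
  122.7x3 ≥ 69.5   (oxygenate mass)
  x1, x2, x3, x4 ≥ 0.
The optimal basis is {butane, ethanol}; raffinate, reformate drop out. The energy and oxygenate mass requirements are met with equality.
That vertex is x2 = 1.2893, x3 = 0.56642.
Total cost: 58.44·1.2893 + 129.57·0.56642 = 148.7377.

$148.74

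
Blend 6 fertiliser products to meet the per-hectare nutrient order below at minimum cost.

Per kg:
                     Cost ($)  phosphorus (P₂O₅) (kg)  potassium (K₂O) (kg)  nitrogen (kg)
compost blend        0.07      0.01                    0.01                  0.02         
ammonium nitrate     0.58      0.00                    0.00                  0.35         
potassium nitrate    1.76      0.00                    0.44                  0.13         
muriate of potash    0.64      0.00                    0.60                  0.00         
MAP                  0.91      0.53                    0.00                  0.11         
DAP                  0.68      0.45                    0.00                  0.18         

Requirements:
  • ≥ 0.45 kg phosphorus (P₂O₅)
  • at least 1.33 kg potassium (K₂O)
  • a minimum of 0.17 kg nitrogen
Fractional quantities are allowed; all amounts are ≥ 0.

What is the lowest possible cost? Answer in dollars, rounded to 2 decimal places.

This is a linear program. Let x1 = kg of compost blend, x2 = kg of ammonium nitrate, x3 = kg of potassium nitrate, x4 = kg of muriate of potash, x5 = kg of MAP, x6 = kg of DAP.
Minimize 0.07x1 + 0.58x2 + 1.76x3 + 0.64x4 + 0.91x5 + 0.68x6 with:
  0.01x1 + 0.53x5 + 0.45x6 ≥ 0.45   (phosphorus (P₂O₅))
  0.01x1 + 0.44x3 + 0.6x4 ≥ 1.33   (potassium (K₂O))
  0.02x1 + 0.35x2 + 0.13x3 + 0.11x5 + 0.18x6 ≥ 0.17   (nitrogen)
  x1, x2, x3, x4, x5, x6 ≥ 0.
The optimal basis is {muriate of potash, DAP}; compost blend, ammonium nitrate, potassium nitrate, MAP drop out. The phosphorus (P₂O₅) and potassium (K₂O) requirements are met with equality.
Solving gives x4 = 2.217, x6 = 1.
Objective = 0.64·2.217 + 0.68·1 = 2.0989.

$2.10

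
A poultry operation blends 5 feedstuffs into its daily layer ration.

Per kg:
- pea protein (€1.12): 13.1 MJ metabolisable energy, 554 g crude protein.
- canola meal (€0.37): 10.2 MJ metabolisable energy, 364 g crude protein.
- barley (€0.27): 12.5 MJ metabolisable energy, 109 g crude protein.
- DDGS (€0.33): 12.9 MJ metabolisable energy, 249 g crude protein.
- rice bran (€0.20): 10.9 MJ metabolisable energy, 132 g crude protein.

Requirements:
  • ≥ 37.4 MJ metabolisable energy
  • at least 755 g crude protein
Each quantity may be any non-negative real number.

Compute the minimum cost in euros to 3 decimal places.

€0.916

Let x1 = kg of pea protein, x2 = kg of canola meal, x3 = kg of barley, x4 = kg of DDGS, x5 = kg of rice bran.
Minimize 1.12x1 + 0.37x2 + 0.27x3 + 0.33x4 + 0.2x5 with:
  13.1x1 + 10.2x2 + 12.5x3 + 12.9x4 + 10.9x5 ≥ 37.4   (metabolisable energy)
  554x1 + 364x2 + 109x3 + 249x4 + 132x5 ≥ 755   (crude protein)
  x1, x2, x3, x4, x5 ≥ 0.
The cheapest feasible vertex uses only canola meal, rice bran; pea protein, barley, DDGS are not used. Binding constraints: metabolisable energy and crude protein.
Optimal quantities: canola meal = 1.256 kg, rice bran = 2.256 kg.
Hence cost = 0.37·1.256 + 0.2·2.256 = €0.91592.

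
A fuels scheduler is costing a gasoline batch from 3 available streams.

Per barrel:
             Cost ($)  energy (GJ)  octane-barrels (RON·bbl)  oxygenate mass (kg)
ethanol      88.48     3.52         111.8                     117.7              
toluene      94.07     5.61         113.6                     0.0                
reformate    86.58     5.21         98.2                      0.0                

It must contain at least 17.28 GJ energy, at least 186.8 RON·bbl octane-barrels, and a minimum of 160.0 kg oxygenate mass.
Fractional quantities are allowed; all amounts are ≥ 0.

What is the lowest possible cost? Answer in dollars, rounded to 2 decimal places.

Let x1 = barrels of ethanol, x2 = barrels of toluene, x3 = barrels of reformate.
Minimize 88.48x1 + 94.07x2 + 86.58x3 with:
  3.52x1 + 5.61x2 + 5.21x3 ≥ 17.28   (energy)
  111.8x1 + 113.6x2 + 98.2x3 ≥ 186.8   (octane-barrels)
  117.7x1 ≥ 160   (oxygenate mass)
  x1, x2, x3 ≥ 0.
The cheapest feasible vertex uses only ethanol, reformate; toluene is not used. The energy and oxygenate mass requirements are met with equality.
So ethanol = 1.3594 barrels, reformate = 2.3983 barrels.
Objective = 88.48·1.3594 + 86.58·2.3983 = 327.9245.

$327.92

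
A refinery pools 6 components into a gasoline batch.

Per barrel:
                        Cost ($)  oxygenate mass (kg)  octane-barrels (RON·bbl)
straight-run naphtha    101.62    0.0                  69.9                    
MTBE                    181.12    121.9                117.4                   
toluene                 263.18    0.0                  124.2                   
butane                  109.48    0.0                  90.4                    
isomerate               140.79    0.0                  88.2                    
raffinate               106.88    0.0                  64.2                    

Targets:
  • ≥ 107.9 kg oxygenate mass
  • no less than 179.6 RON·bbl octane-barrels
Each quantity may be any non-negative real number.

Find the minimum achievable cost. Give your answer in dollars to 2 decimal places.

$251.98

This is a linear program. Let x1 = barrels of straight-run naphtha, x2 = barrels of MTBE, x3 = barrels of toluene, x4 = barrels of butane, x5 = barrels of isomerate, x6 = barrels of raffinate.
Minimise 101.62x1 + 181.12x2 + 263.18x3 + 109.48x4 + 140.79x5 + 106.88x6 s.t.:
  121.9x2 ≥ 107.9   (oxygenate mass)
  69.9x1 + 117.4x2 + 124.2x3 + 90.4x4 + 88.2x5 + 64.2x6 ≥ 179.6   (octane-barrels)
  x1, x2, x3, x4, x5, x6 ≥ 0.
The cheapest feasible vertex uses only MTBE, butane; straight-run naphtha, toluene, isomerate, raffinate are not used. Binding constraints: oxygenate mass and octane-barrels.
Solving gives x2 = 0.8852, x4 = 0.8372.
Hence cost = 181.12·0.8852 + 109.48·0.8372 = $251.9841.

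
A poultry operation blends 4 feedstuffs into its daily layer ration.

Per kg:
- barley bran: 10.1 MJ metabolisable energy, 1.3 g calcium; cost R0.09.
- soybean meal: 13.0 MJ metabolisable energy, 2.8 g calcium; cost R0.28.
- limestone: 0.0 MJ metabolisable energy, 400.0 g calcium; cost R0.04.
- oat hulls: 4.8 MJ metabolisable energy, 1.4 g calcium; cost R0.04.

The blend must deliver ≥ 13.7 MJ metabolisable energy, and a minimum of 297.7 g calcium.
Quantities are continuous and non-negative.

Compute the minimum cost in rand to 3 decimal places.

R0.144

Treat it as an LP. Let x1 = kg of barley bran, x2 = kg of soybean meal, x3 = kg of limestone, x4 = kg of oat hulls.
Minimise 0.09x1 + 0.28x2 + 0.04x3 + 0.04x4 with:
  10.1x1 + 13x2 + 4.8x4 ≥ 13.7   (metabolisable energy)
  1.3x1 + 2.8x2 + 400x3 + 1.4x4 ≥ 297.7   (calcium)
  x1, x2, x3, x4 ≥ 0.
The optimal basis is {limestone, oat hulls}; barley bran, soybean meal drop out. Binding constraints: metabolisable energy and calcium.
Solving gives x3 = 0.7343, x4 = 2.854.
Total cost: 0.04·0.7343 + 0.04·2.854 = 0.14353.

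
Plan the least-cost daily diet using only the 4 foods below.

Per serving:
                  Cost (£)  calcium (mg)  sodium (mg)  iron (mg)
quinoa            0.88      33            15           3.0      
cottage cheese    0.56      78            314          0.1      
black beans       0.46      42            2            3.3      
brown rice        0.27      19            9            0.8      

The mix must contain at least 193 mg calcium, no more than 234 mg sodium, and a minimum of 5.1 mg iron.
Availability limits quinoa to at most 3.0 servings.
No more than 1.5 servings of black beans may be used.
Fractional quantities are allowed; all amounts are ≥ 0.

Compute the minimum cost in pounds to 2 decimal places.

£2.20

Treat it as an LP. Let x1 = servings of quinoa, x2 = servings of cottage cheese, x3 = servings of black beans, x4 = servings of brown rice.
Minimize 0.88x1 + 0.56x2 + 0.46x3 + 0.27x4 with:
  33x1 + 78x2 + 42x3 + 19x4 ≥ 193   (calcium)
  15x1 + 314x2 + 2x3 + 9x4 ≤ 234   (sodium)
  3x1 + 0.1x2 + 3.3x3 + 0.8x4 ≥ 5.1   (iron)
  x1 ≤ 3
  x3 ≤ 1.5
  x1, x2, x3, x4 ≥ 0.
The minimum-cost mix takes nothing from quinoa — only cottage cheese, black beans, brown rice. The calcium, sodium, the black beans cap requirements are met with equality.
Solving gives x2 = 0.6115, x3 = 1.5, x4 = 4.332.
Cost = 0.56·0.6115 + 0.46·1.5 + 0.27·4.332 = 2.2021.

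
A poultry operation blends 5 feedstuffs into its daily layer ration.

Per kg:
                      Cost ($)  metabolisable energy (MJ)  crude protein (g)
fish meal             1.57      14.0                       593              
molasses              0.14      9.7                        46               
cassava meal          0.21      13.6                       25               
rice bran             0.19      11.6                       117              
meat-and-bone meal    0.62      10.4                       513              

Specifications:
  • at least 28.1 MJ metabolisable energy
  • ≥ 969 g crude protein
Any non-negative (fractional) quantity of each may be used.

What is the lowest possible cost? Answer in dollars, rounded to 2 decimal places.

$1.22

Let x1 = kg of fish meal, x2 = kg of molasses, x3 = kg of cassava meal, x4 = kg of rice bran, x5 = kg of meat-and-bone meal.
min 1.57x1 + 0.14x2 + 0.21x3 + 0.19x4 + 0.62x5 with:
  14x1 + 9.7x2 + 13.6x3 + 11.6x4 + 10.4x5 ≥ 28.1   (metabolisable energy)
  593x1 + 46x2 + 25x3 + 117x4 + 513x5 ≥ 969   (crude protein)
  x1, x2, x3, x4, x5 ≥ 0.
The minimum-cost mix takes nothing from fish meal, molasses, cassava meal — only rice bran, meat-and-bone meal. Binding constraints: metabolisable energy and crude protein.
Optimal quantities: rice bran = 0.9163 kg, meat-and-bone meal = 1.68 kg.
Total cost: 0.19·0.9163 + 0.62·1.68 = 1.2157.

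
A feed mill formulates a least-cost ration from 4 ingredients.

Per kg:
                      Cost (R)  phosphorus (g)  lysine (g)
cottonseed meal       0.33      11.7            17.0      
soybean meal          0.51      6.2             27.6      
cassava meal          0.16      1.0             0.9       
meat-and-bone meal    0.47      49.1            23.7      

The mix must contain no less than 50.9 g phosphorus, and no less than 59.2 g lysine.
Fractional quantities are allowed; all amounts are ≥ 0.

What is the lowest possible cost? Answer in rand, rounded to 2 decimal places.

Set it up as a linear program. Let x1 = kg of cottonseed meal, x2 = kg of soybean meal, x3 = kg of cassava meal, x4 = kg of meat-and-bone meal.
min 0.33x1 + 0.51x2 + 0.16x3 + 0.47x4 s.t.:
  11.7x1 + 6.2x2 + 1x3 + 49.1x4 ≥ 50.9   (phosphorus)
  17x1 + 27.6x2 + 0.9x3 + 23.7x4 ≥ 59.2   (lysine)
  x1, x2, x3, x4 ≥ 0.
At the optimum only soybean meal, meat-and-bone meal are positive (cottonseed meal, cassava meal = 0). The phosphorus and lysine requirements are met with equality.
Optimal quantities: soybean meal = 1.407 kg, meat-and-bone meal = 0.8589 kg.
Total cost: 0.51·1.407 + 0.47·0.8589 = 1.1213.

R1.12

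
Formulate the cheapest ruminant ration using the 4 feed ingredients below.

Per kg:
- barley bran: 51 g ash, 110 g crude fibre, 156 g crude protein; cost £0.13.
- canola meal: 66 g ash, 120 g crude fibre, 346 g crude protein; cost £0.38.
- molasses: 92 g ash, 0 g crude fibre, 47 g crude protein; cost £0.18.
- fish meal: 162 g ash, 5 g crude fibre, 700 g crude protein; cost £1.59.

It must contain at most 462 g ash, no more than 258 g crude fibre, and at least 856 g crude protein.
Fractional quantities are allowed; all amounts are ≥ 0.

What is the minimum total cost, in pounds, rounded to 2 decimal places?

£1.07

Let x1 = kg of barley bran, x2 = kg of canola meal, x3 = kg of molasses, x4 = kg of fish meal.
Minimise 0.13x1 + 0.38x2 + 0.18x3 + 1.59x4 s.t.:
  51x1 + 66x2 + 92x3 + 162x4 ≤ 462   (ash)
  110x1 + 120x2 + 5x4 ≤ 258   (crude fibre)
  156x1 + 346x2 + 47x3 + 700x4 ≥ 856   (crude protein)
  x1, x2, x3, x4 ≥ 0.
The optimal basis is {canola meal, fish meal}; barley bran, molasses drop out. Binding constraints: crude fibre and crude protein.
That vertex is x2 = 2.143, x4 = 0.1635.
Total cost: 0.38·2.143 + 1.59·0.1635 = 1.0743.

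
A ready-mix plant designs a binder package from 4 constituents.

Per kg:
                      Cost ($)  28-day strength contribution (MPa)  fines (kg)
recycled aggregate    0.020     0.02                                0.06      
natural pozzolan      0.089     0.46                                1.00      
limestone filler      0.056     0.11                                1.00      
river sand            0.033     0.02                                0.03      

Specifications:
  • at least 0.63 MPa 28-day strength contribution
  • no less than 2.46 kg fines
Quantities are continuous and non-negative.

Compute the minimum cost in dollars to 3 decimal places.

Let x1 = kg of recycled aggregate, x2 = kg of natural pozzolan, x3 = kg of limestone filler, x4 = kg of river sand.
min 0.02x1 + 0.089x2 + 0.056x3 + 0.033x4 subject to:
  0.02x1 + 0.46x2 + 0.11x3 + 0.02x4 ≥ 0.63   (28-day strength contribution)
  0.06x1 + 1x2 + 1x3 + 0.03x4 ≥ 2.46   (fines)
  x1, x2, x3, x4 ≥ 0.
The minimum-cost mix takes nothing from recycled aggregate, river sand — only natural pozzolan, limestone filler. Binding constraints: 28-day strength contribution and fines.
Optimal quantities: natural pozzolan = 1.027 kg, limestone filler = 1.433 kg.
Objective = 0.089·1.027 + 0.056·1.433 = 0.17165.

$0.172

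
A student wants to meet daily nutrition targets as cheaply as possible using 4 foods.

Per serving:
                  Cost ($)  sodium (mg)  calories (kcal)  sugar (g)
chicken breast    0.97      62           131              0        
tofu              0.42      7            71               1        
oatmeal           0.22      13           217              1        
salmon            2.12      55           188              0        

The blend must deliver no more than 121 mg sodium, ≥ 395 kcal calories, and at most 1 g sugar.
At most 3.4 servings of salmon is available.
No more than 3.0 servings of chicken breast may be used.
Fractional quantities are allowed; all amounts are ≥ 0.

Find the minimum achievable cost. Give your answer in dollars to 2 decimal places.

$1.54

This is a linear program. Let x1 = servings of chicken breast, x2 = servings of tofu, x3 = servings of oatmeal, x4 = servings of salmon.
min 0.97x1 + 0.42x2 + 0.22x3 + 2.12x4 s.t.:
  62x1 + 7x2 + 13x3 + 55x4 ≤ 121   (sodium)
  131x1 + 71x2 + 217x3 + 188x4 ≥ 395   (calories)
  1x2 + 1x3 ≤ 1   (sugar)
  x4 ≤ 3.4
  x1 ≤ 3
  x1, x2, x3, x4 ≥ 0.
The optimal basis is {chicken breast, oatmeal}; tofu, salmon drop out. Binding constraints: calories and sugar.
That vertex is x1 = 1.359, x3 = 1.
Hence cost = 0.97·1.359 + 0.22·1 = $1.5382.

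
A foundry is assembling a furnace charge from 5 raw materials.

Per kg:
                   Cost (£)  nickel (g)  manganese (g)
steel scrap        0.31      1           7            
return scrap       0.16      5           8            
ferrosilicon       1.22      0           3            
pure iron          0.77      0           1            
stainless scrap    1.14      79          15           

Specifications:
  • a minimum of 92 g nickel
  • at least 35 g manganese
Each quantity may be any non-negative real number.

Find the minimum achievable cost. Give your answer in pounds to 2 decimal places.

Treat it as an LP. Let x1 = kg of steel scrap, x2 = kg of return scrap, x3 = kg of ferrosilicon, x4 = kg of pure iron, x5 = kg of stainless scrap.
Minimize 0.31x1 + 0.16x2 + 1.22x3 + 0.77x4 + 1.14x5 s.t.:
  1x1 + 5x2 + 79x5 ≥ 92   (nickel)
  7x1 + 8x2 + 3x3 + 1x4 + 15x5 ≥ 35   (manganese)
  x1, x2, x3, x4, x5 ≥ 0.
At the optimum only return scrap, stainless scrap are positive (steel scrap, ferrosilicon, pure iron = 0). There the nickel and manganese constraints are tight.
That vertex is x2 = 2.487, x5 = 1.007.
Objective = 0.16·2.487 + 1.14·1.007 = 1.5459.

£1.55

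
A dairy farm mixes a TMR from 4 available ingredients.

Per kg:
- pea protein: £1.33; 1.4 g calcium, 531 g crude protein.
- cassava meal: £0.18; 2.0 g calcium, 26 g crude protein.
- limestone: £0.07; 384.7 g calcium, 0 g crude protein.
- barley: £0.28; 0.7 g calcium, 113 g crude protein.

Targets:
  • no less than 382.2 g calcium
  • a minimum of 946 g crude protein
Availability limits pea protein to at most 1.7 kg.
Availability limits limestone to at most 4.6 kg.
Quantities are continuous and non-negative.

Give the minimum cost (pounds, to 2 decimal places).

Treat it as an LP. Let x1 = kg of pea protein, x2 = kg of cassava meal, x3 = kg of limestone, x4 = kg of barley.
min 1.33x1 + 0.18x2 + 0.07x3 + 0.28x4 s.t.:
  1.4x1 + 2x2 + 384.7x3 + 0.7x4 ≥ 382.2   (calcium)
  531x1 + 26x2 + 113x4 ≥ 946   (crude protein)
  x1 ≤ 1.7
  x3 ≤ 4.6
  x1, x2, x3, x4 ≥ 0.
The cheapest feasible vertex uses only limestone, barley; pea protein, cassava meal are not used. Binding constraints: calcium and crude protein.
That vertex is x3 = 0.9783, x4 = 8.372.
Objective = 0.07·0.9783 + 0.28·8.372 = 2.4126.

£2.41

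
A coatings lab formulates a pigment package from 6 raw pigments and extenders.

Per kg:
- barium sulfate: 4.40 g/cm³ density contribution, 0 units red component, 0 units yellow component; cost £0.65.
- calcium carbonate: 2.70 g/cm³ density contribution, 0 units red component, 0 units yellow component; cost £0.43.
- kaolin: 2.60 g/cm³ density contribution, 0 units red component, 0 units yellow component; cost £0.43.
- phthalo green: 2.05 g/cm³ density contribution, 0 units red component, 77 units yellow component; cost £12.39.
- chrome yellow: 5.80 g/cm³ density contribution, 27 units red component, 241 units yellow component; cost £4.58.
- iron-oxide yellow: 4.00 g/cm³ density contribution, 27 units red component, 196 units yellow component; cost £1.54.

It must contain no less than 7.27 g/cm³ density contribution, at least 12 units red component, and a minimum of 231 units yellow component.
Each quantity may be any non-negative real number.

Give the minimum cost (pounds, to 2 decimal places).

Treat it as an LP. Let x1 = kg of barium sulfate, x2 = kg of calcium carbonate, x3 = kg of kaolin, x4 = kg of phthalo green, x5 = kg of chrome yellow, x6 = kg of iron-oxide yellow.
min 0.65x1 + 0.43x2 + 0.43x3 + 12.39x4 + 4.58x5 + 1.54x6 s.t.:
  4.4x1 + 2.7x2 + 2.6x3 + 2.05x4 + 5.8x5 + 4x6 ≥ 7.27   (density contribution)
  27x5 + 27x6 ≥ 12   (red component)
  77x4 + 241x5 + 196x6 ≥ 231   (yellow component)
  x1, x2, x3, x4, x5, x6 ≥ 0.
The cheapest feasible vertex uses only barium sulfate, iron-oxide yellow; calcium carbonate, kaolin, phthalo green, chrome yellow are not used. Binding constraints: density contribution and yellow component.
Optimal quantities: barium sulfate = 0.5808 kg, iron-oxide yellow = 1.179 kg.
Objective = 0.65·0.5808 + 1.54·1.179 = 2.1932.

£2.19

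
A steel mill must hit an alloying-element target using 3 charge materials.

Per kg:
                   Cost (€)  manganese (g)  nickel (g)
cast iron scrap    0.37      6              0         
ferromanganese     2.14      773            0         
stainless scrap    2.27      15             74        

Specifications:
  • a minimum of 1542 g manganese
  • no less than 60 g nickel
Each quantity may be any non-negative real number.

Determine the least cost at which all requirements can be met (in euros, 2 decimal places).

€6.08

Set it up as a linear program. Let x1 = kg of cast iron scrap, x2 = kg of ferromanganese, x3 = kg of stainless scrap.
min 0.37x1 + 2.14x2 + 2.27x3 with:
  6x1 + 773x2 + 15x3 ≥ 1542   (manganese)
  74x3 ≥ 60   (nickel)
  x1, x2, x3 ≥ 0.
The cheapest feasible vertex uses only ferromanganese, stainless scrap; cast iron scrap is not used. The manganese and nickel requirements are met with equality.
So ferromanganese = 1.979 kg, stainless scrap = 0.8108 kg.
Total cost: 2.14·1.979 + 2.27·0.8108 = 6.0756.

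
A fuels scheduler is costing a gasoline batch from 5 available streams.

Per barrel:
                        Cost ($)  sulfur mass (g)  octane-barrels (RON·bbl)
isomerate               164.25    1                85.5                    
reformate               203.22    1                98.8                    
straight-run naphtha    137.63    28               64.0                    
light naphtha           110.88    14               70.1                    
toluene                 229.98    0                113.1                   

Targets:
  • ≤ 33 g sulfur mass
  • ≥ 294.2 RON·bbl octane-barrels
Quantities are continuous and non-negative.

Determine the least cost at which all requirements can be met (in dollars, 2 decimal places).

$511.83

Let x1 = barrels of isomerate, x2 = barrels of reformate, x3 = barrels of straight-run naphtha, x4 = barrels of light naphtha, x5 = barrels of toluene.
Minimise 164.25x1 + 203.22x2 + 137.63x3 + 110.88x4 + 229.98x5 subject to:
  1x1 + 1x2 + 28x3 + 14x4 ≤ 33   (sulfur mass)
  85.5x1 + 98.8x2 + 64x3 + 70.1x4 + 113.1x5 ≥ 294.2   (octane-barrels)
  x1, x2, x3, x4, x5 ≥ 0.
The optimal basis is {isomerate, light naphtha}; reformate, straight-run naphtha, toluene drop out. There the sulfur mass and octane-barrels constraints are tight.
Optimal quantities: isomerate = 1.602 barrels, light naphtha = 2.243 barrels.
Total cost: 164.25·1.602 + 110.88·2.243 = 511.8323.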